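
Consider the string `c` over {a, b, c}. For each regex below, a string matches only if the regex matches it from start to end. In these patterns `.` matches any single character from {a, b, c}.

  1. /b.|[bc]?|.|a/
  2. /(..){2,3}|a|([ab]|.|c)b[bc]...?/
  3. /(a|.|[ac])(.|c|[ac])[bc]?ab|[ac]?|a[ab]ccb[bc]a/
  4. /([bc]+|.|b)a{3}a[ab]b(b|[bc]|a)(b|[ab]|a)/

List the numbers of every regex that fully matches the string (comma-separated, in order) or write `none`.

1, 3

1 → match
2 → no match
3 → match
4 → no match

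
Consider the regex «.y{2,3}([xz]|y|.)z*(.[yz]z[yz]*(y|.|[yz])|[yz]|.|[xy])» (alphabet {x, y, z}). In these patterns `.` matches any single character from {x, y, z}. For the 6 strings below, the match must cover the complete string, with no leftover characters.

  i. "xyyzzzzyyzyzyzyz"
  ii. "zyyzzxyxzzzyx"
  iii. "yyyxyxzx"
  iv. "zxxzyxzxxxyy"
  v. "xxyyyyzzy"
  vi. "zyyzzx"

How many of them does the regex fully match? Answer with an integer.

2

i → match
ii → no match
iii → no match
iv → no match
v → no match
vi → match
Total matched: 2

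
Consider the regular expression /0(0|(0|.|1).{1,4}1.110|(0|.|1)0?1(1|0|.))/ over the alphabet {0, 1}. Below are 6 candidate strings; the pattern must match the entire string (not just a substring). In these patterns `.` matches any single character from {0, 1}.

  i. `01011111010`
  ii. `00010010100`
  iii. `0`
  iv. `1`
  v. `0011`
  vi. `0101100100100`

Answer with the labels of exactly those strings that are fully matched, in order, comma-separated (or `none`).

i → no match
ii → no match
iii → no match
iv → no match — must start with `0`
v → match
vi → no match

v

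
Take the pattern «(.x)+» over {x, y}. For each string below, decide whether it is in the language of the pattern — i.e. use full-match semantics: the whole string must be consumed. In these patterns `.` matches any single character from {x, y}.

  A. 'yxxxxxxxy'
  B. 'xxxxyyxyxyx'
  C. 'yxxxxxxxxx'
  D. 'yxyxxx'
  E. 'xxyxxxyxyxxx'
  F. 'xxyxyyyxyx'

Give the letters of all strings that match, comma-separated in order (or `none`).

C, D, E

A → no match — must end with 'x'
B → no match
C → match
D → match
E → match
F → no match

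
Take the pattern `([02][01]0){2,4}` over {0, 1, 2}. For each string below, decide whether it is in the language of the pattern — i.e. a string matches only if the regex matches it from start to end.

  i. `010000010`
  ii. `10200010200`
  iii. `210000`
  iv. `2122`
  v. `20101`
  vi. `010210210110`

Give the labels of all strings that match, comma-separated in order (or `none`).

i → match
ii → no match
iii → match
iv → no match — must end with `0`
v → no match — must end with `0`
vi → no match

i, iii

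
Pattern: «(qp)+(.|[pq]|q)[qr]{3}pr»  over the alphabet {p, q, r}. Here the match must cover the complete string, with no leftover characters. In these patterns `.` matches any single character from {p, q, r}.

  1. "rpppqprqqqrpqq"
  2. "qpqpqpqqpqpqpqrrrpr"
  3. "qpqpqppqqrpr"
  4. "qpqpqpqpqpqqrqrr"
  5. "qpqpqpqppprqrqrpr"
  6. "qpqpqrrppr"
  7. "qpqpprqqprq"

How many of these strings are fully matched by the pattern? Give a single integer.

1

1 → no match — must start with "qp"
2 → no match
3 → match
4 → no match — must end with "pr"
5 → no match
6 → no match
7 → no match — must end with "pr"
Total matched: 1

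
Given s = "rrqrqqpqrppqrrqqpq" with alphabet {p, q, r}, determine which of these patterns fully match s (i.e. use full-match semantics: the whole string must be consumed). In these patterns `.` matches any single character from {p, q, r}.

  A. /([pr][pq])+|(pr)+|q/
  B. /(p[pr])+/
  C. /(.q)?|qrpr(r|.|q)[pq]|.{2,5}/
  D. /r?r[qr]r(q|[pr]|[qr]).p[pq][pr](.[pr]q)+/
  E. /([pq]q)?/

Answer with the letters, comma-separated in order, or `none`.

A → no match
B → no match — must start with "p"
C → no match
D → match
E → no match

D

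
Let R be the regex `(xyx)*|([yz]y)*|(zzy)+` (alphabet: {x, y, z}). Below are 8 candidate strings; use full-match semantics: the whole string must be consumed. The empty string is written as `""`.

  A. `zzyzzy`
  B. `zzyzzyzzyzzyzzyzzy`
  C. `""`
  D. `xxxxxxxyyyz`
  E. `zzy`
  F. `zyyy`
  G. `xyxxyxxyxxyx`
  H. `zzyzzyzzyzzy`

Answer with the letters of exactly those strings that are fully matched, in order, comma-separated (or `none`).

A, B, C, E, F, G, H

A → match
B → match
C → match
D → no match
E → match
F → match
G → match
H → match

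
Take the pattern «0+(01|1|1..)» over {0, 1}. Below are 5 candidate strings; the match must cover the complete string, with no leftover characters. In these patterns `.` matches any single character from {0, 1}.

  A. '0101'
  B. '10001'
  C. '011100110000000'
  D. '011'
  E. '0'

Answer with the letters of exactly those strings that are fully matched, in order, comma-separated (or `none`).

A. '0101' → match
B. '10001' → no match — must start with '0'
C → no match
D. '011' → no match
E. '0' → no match

A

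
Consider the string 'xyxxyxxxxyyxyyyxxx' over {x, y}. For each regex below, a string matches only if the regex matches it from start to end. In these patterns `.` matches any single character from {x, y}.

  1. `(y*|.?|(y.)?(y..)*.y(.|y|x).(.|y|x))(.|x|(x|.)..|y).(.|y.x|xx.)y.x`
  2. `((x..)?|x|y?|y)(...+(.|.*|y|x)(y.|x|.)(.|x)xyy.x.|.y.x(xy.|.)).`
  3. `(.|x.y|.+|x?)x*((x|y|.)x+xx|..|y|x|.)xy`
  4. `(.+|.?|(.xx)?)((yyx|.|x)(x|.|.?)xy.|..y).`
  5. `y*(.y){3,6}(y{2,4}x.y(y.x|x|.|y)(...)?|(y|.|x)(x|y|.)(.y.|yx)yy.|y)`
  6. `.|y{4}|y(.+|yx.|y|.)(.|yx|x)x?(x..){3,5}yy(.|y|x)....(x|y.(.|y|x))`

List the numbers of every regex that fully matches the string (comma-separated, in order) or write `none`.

2

1 → no match
2 → match
3 → no match — must end with 'xy'
4 → no match
5 → no match
6 → no match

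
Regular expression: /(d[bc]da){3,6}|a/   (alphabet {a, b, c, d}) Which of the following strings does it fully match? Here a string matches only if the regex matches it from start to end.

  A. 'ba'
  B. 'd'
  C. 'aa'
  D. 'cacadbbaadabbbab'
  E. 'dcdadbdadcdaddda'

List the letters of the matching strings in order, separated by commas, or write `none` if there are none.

A. 'ba' → no match
B. 'd' → no match
C. 'aa' → no match
D → no match
E → no match

none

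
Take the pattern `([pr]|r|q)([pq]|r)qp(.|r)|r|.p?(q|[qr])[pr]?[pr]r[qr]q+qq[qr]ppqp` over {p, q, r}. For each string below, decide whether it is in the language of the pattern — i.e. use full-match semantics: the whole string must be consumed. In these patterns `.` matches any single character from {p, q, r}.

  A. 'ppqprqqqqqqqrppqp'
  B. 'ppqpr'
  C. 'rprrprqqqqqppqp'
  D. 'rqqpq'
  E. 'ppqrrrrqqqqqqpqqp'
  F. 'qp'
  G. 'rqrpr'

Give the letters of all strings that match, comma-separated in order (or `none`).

A → match
B → match
C → match
D → match
E → no match
F → no match
G → no match

A, B, C, D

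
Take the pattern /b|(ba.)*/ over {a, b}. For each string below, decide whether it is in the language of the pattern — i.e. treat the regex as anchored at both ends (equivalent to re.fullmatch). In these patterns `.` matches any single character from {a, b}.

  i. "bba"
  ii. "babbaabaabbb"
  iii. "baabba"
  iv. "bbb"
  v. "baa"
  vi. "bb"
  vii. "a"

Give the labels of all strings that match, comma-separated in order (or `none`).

i → no match
ii → no match
iii → no match
iv → no match
v → match
vi → no match
vii → no match

v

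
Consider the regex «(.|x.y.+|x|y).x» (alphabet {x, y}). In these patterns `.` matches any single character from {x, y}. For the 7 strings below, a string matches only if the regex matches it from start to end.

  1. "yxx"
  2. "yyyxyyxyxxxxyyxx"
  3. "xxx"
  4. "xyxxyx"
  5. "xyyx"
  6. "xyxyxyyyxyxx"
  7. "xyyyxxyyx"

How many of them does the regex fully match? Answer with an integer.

3

1 → match
2 → no match
3 → match
4 → no match
5 → no match
6 → no match
7 → match
Total matched: 3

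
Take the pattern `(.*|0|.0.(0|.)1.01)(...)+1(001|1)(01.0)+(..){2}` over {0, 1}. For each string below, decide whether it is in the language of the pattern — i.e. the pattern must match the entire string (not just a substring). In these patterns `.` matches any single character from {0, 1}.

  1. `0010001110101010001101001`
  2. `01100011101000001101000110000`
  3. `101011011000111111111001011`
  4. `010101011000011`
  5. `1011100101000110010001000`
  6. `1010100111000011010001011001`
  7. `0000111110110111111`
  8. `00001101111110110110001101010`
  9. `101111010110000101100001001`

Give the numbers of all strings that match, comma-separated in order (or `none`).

1 → no match
2 → no match
3 → no match
4 → no match
5 → no match
6 → no match
7 → no match
8 → no match
9 → no match

none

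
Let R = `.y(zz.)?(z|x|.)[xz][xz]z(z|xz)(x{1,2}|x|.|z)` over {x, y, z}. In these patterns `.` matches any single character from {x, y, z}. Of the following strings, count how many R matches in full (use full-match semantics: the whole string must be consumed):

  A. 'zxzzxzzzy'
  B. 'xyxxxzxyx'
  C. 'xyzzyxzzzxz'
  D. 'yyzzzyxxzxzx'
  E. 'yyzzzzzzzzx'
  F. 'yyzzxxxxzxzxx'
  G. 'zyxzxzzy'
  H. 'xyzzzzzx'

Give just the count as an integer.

A → no match
B → no match
C → no match
D → match
E → match
F → match
G → match
H → match
Total matched: 5

5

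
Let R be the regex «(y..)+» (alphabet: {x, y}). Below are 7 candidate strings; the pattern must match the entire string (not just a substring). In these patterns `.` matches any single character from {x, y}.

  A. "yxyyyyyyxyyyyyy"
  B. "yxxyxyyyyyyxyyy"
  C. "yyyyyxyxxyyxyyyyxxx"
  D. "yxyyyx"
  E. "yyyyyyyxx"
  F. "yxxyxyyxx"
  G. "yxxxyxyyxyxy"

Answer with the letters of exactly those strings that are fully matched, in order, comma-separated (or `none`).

A → match
B → match
C → no match
D. "yxyyyx" → match
E. "yyyyyyyxx" → match
F. "yxxyxyyxx" → match
G. "yxxxyxyyxyxy" → no match

A, B, D, E, F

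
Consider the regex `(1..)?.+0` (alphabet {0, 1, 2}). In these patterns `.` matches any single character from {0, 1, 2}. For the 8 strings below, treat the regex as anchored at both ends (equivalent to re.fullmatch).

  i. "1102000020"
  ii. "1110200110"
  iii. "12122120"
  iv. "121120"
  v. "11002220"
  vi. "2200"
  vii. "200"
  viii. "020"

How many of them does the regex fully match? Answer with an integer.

8

i → match
ii → match
iii → match
iv → match
v → match
vi → match
vii → match
viii → match
Total matched: 8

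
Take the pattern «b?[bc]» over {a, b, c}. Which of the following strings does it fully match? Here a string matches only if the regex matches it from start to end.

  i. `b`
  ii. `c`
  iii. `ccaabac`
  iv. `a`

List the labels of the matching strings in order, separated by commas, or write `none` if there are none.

i → match
ii → match
iii → no match
iv → no match

i, ii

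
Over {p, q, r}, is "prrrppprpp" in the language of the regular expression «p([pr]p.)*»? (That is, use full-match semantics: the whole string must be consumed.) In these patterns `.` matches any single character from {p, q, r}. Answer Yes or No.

No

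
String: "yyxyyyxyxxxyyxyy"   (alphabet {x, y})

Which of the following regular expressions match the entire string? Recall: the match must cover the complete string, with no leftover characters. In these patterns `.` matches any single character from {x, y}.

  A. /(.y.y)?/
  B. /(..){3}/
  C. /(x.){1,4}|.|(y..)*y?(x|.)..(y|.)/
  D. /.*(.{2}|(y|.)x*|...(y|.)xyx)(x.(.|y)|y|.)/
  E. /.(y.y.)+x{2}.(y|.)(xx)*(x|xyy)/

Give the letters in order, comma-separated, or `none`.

D, E

A → no match
B → no match
C → no match
D → match
E → match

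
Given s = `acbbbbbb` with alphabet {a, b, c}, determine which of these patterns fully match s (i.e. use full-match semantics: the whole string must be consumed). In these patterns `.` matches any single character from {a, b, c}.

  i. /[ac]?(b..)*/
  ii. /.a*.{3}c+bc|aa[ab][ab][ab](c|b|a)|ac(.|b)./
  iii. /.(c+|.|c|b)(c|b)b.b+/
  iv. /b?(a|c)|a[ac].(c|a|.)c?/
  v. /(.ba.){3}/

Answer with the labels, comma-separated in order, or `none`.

i → no match
ii → no match
iii → match
iv → no match
v → no match

iii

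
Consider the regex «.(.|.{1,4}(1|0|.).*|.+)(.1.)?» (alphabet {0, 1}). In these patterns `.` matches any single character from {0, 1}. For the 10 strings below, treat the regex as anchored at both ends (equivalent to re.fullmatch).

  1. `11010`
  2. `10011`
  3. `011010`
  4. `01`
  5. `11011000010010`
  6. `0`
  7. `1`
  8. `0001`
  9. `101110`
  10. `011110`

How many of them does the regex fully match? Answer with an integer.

8

1 → match
2 → match
3 → match
4 → match
5 → match
6 → no match
7 → no match
8 → match
9 → match
10 → match
Total matched: 8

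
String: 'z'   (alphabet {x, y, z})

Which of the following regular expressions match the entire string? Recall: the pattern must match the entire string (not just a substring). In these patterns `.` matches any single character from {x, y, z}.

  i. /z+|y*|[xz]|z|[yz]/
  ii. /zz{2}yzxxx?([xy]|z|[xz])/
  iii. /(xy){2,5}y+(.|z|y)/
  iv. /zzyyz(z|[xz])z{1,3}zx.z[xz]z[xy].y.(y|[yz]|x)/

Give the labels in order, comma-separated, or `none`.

i → match
ii → no match — must start with 'zz'
iii → no match — must start with 'xy'
iv → no match — must start with 'zzyyz'

i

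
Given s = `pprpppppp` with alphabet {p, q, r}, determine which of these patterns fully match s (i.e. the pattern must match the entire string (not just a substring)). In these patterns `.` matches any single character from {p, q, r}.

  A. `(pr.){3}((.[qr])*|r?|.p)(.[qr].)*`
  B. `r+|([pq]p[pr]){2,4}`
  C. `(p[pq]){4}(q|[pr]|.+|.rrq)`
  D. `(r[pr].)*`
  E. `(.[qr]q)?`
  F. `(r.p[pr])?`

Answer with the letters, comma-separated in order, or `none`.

A → no match — must start with `pr`
B → match
C → no match
D → no match
E → no match
F → no match

B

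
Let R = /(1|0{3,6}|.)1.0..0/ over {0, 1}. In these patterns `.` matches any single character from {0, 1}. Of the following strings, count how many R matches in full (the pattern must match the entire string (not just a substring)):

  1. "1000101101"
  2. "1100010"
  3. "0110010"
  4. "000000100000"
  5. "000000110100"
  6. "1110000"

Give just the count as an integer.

5

1 → no match — must end with "0"
2 → match
3 → match
4 → match
5 → match
6 → match
Total matched: 5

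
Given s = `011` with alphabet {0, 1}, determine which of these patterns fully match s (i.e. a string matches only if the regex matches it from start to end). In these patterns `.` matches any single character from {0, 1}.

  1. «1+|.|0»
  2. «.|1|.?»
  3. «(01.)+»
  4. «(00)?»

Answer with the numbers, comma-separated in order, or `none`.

1 → no match
2 → no match
3 → match
4 → no match

3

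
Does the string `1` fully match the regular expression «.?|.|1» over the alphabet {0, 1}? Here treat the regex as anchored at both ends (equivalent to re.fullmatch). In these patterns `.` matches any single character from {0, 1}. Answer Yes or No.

Yes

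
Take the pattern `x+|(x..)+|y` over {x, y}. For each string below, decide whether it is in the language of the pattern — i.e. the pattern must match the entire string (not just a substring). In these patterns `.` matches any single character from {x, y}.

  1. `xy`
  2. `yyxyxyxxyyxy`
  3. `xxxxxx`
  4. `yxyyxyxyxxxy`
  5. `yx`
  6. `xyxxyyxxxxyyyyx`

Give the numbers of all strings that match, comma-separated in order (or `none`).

1 → no match
2 → no match
3 → match
4 → no match
5 → no match
6 → no match

3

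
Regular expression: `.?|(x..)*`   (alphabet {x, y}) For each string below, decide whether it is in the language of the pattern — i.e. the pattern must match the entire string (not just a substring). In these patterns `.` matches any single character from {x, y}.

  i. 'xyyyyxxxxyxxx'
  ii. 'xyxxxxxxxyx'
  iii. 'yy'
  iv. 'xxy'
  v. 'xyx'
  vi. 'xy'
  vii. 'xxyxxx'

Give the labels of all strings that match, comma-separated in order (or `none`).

iv, v, vii

i → no match
ii → no match
iii → no match
iv → match
v → match
vi → no match
vii → match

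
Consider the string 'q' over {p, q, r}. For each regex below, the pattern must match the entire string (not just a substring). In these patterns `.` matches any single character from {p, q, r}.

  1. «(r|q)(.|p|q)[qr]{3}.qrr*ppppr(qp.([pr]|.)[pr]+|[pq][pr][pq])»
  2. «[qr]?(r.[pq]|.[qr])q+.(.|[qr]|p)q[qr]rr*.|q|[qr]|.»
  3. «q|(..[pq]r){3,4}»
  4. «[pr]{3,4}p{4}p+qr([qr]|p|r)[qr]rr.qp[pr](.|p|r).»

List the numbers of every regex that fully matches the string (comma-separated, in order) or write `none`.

2, 3

1 → no match
2 → match
3 → match
4 → no match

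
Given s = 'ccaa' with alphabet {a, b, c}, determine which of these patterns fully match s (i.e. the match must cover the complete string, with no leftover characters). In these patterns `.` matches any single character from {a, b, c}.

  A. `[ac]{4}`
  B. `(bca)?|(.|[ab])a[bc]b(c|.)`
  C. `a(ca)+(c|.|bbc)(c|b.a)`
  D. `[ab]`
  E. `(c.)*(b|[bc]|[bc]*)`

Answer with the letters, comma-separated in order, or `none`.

A

A → match
B → no match
C → no match — must start with 'aca'
D → no match
E → no match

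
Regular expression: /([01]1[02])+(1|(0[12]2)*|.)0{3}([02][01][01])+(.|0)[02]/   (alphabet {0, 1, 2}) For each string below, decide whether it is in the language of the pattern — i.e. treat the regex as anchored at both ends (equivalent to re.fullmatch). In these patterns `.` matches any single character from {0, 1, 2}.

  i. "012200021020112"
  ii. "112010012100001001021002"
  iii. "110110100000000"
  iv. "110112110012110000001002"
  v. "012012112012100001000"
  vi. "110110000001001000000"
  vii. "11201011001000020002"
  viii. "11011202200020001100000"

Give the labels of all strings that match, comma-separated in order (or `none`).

i → match
ii → match
iii → match
iv → match
v → match
vi → match
vii → match
viii → match

i, ii, iii, iv, v, vi, vii, viii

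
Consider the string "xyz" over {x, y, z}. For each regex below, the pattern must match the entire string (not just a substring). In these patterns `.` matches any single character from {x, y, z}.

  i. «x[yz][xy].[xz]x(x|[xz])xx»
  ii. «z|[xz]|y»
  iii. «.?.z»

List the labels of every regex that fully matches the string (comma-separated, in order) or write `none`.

iii

i → no match — must end with "xx"
ii → no match
iii → match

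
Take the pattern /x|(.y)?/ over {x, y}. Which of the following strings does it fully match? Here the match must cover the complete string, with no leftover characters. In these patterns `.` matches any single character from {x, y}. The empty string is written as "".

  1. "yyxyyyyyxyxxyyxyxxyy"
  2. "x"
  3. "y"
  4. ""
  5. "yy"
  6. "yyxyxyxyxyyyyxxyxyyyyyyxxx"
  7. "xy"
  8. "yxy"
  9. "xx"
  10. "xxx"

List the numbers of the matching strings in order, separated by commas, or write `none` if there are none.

1 → no match
2 → match
3 → no match
4 → match
5 → match
6 → no match
7 → match
8 → no match
9 → no match
10 → no match

2, 4, 5, 7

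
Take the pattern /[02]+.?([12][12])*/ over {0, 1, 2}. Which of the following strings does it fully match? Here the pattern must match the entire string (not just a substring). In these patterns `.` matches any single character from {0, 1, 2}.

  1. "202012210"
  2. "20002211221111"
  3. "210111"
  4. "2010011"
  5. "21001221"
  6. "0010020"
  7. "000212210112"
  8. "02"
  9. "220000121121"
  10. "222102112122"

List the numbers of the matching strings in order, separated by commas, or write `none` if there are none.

1 → no match
2 → match
3 → no match
4 → no match
5 → no match
6 → no match
7 → no match
8 → match
9 → match
10 → no match

2, 8, 9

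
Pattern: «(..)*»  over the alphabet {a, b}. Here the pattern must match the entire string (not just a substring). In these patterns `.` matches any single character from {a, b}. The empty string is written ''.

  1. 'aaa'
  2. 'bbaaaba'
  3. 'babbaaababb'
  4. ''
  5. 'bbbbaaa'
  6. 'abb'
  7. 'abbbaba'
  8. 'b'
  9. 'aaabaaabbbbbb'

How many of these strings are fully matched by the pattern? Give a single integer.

1

1 → no match
2 → no match
3 → no match
4 → match
5 → no match
6 → no match
7 → no match
8 → no match
9 → no match
Total matched: 1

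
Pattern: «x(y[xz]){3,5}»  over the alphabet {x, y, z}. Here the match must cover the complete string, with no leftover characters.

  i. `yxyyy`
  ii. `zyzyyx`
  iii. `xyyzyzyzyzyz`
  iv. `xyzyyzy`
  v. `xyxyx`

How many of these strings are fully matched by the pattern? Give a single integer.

i → no match — must start with `xy`
ii → no match — must start with `xy`
iii → no match
iv → no match
v → no match
Total matched: 0

0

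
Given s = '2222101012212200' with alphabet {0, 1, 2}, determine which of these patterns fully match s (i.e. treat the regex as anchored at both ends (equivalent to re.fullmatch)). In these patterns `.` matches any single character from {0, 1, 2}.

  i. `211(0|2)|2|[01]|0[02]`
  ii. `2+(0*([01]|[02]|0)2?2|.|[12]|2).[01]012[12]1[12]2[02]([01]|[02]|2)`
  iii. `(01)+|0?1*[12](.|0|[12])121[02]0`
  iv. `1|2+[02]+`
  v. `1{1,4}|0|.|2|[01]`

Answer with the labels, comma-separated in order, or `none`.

ii

i → no match
ii → match
iii → no match
iv → no match
v → no match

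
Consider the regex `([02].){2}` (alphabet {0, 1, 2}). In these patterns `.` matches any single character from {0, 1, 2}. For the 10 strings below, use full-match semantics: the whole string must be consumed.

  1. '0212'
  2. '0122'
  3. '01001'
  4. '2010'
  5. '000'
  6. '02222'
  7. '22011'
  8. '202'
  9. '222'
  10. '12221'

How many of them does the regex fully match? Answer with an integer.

1. '0212' → no match
2. '0122' → match
3. '01001' → no match
4. '2010' → no match
5. '000' → no match
6. '02222' → no match
7. '22011' → no match
8. '202' → no match
9. '222' → no match
10. '12221' → no match
Total matched: 1

1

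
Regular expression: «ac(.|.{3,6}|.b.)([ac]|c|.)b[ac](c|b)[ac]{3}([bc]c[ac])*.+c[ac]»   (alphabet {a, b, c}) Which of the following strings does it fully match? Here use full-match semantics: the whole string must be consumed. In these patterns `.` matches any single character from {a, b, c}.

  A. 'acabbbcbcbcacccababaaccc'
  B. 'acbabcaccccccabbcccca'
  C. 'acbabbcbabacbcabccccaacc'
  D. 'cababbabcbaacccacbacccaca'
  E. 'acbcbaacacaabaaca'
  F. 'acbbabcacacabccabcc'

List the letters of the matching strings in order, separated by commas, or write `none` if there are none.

A → match
B → no match
C → no match
D → no match — must start with 'ac'
E → no match
F → no match

A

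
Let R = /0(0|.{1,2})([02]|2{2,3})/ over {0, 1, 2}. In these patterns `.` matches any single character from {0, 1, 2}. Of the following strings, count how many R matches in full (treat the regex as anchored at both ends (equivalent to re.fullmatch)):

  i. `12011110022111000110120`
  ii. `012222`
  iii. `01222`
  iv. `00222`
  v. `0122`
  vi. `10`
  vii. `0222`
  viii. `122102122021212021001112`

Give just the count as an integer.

i → no match — must start with `0`
ii. `012222` → match
iii. `01222` → match
iv. `00222` → match
v. `0122` → match
vi. `10` → no match — must start with `0`
vii. `0222` → match
viii → no match — must start with `0`
Total matched: 5

5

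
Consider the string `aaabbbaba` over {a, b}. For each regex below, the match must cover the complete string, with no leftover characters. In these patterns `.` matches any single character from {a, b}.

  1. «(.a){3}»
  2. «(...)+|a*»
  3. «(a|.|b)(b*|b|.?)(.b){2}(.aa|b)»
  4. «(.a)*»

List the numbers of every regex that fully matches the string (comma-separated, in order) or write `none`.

1 → no match
2 → match
3 → no match
4 → no match

2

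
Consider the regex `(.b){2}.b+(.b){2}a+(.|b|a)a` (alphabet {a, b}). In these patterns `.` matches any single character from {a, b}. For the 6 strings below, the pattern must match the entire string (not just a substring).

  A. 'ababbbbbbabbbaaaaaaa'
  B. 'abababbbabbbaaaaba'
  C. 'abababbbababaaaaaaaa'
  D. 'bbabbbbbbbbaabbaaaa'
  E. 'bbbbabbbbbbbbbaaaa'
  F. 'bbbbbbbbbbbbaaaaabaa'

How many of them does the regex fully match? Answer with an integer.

A → match
B → match
C → match
D → no match
E → match
F → no match
Total matched: 4

4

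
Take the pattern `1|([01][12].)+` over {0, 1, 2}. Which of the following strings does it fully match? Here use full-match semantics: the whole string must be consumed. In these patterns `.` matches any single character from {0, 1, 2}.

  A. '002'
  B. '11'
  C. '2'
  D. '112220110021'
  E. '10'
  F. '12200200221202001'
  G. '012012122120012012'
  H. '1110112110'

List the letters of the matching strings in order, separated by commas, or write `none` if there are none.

G

A → no match
B → no match
C → no match
D → no match
E → no match
F → no match
G → match
H → no match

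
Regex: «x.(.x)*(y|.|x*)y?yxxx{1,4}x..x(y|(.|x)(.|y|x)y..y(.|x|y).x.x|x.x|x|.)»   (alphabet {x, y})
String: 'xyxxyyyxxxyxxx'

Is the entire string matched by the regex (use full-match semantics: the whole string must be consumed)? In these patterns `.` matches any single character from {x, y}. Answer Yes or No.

No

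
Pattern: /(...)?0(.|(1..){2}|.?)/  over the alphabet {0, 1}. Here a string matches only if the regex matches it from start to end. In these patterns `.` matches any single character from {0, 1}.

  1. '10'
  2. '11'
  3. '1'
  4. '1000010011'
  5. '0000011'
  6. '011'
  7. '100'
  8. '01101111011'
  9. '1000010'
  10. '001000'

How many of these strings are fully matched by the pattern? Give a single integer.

0

1. '10' → no match
2. '11' → no match
3. '1' → no match
4. '1000010011' → no match
5. '0000011' → no match
6. '011' → no match
7. '100' → no match
8. '01101111011' → no match
9. '1000010' → no match
10. '001000' → no match
Total matched: 0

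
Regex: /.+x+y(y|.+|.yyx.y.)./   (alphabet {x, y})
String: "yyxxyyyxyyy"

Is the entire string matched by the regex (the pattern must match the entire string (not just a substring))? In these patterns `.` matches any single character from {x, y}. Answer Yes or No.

Yes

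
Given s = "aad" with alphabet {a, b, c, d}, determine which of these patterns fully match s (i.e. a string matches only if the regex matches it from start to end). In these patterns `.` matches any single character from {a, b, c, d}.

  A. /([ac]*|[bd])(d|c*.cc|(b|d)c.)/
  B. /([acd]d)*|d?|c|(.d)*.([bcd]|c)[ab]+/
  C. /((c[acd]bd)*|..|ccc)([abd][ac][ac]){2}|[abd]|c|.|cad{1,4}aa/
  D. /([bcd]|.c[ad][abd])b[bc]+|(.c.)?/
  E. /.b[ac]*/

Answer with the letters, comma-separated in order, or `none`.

A → match
B → no match
C → no match
D → no match
E → no match

A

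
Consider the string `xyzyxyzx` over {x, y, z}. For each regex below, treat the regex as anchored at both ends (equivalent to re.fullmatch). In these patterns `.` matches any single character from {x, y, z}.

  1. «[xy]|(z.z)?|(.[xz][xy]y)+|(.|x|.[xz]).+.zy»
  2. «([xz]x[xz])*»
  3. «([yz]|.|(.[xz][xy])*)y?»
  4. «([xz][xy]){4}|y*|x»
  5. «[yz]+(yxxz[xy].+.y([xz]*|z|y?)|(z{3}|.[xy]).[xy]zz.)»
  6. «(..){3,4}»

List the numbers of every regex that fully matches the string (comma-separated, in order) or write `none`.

1 → no match
2 → no match
3 → no match
4 → match
5 → no match
6 → match

4, 6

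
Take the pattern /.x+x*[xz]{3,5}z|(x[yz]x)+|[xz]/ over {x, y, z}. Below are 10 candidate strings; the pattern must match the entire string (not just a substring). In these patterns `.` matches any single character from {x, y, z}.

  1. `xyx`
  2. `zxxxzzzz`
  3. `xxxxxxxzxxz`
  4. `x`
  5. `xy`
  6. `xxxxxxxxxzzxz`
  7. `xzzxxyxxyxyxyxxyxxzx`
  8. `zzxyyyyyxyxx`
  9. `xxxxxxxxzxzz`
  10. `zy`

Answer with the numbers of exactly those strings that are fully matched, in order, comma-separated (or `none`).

1, 2, 3, 4, 6, 9

1 → match
2 → match
3 → match
4 → match
5 → no match
6 → match
7 → no match
8 → no match
9 → match
10 → no match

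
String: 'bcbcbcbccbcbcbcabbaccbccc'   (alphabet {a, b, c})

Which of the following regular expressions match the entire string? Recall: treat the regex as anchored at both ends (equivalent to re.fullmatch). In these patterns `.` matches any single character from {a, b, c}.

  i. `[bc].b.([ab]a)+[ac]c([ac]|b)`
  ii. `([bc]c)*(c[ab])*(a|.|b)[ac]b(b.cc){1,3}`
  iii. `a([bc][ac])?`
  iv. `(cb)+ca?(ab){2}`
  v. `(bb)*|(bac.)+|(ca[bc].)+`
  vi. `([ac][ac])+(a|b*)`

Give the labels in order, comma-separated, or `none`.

ii

i → no match
ii → match
iii → no match — must start with 'a'
iv → no match — must start with 'cb'
v → no match
vi → no match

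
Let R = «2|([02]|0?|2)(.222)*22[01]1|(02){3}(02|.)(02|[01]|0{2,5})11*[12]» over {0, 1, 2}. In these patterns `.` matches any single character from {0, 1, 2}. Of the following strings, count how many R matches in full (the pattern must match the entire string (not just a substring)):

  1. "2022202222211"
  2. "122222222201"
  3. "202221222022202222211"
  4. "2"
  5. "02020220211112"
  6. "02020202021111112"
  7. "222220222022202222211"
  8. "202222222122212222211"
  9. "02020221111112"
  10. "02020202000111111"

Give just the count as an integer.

1 → match
2 → match
3 → match
4 → match
5 → match
6 → match
7 → match
8 → match
9 → match
10 → match
Total matched: 10

10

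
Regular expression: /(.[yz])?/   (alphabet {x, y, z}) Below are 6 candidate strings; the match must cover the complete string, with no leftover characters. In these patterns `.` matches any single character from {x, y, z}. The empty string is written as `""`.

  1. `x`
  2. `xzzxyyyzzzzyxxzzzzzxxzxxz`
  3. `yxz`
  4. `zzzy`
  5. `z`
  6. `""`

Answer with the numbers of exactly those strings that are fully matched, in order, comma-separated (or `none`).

6

1 → no match
2 → no match
3 → no match
4 → no match
5 → no match
6 → match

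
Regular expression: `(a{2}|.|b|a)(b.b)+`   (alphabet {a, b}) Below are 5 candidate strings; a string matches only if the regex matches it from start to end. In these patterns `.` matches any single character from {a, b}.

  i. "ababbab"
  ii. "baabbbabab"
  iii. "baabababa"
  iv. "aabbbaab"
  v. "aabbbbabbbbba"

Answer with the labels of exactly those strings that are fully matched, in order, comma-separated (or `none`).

i

i → match
ii → no match
iii → no match — must end with "b"
iv → no match
v → no match — must end with "b"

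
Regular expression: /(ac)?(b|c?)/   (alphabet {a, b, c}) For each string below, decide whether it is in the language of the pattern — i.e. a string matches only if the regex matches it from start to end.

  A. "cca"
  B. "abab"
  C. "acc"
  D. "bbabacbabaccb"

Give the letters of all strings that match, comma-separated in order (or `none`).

A → no match
B → no match
C → match
D → no match

C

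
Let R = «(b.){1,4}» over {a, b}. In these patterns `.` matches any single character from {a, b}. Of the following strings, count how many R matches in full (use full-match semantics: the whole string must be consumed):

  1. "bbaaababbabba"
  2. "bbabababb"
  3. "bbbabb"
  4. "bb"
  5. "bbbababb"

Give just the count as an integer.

1 → no match
2. "bbabababb" → no match
3. "bbbabb" → match
4. "bb" → match
5. "bbbababb" → match
Total matched: 3

3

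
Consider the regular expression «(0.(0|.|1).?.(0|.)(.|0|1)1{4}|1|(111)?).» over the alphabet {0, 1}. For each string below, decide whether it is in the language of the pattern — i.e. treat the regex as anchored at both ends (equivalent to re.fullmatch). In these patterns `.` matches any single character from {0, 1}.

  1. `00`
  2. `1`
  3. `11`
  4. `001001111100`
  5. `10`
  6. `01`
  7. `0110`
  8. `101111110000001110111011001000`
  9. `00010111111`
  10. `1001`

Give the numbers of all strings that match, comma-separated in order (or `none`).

2, 3, 5, 9

1. `00` → no match
2. `1` → match
3. `11` → match
4. `001001111100` → no match
5. `10` → match
6. `01` → no match
7. `0110` → no match
8 → no match
9. `00010111111` → match
10. `1001` → no match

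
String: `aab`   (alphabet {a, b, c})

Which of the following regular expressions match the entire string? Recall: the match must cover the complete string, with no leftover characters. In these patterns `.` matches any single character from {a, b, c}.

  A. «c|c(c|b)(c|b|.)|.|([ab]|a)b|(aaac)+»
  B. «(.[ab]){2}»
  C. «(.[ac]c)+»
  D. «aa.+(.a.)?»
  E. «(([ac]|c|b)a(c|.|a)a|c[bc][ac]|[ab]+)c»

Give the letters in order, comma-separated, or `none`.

A → no match
B → no match
C → no match — must end with `c`
D → match
E → no match — must end with `c`

D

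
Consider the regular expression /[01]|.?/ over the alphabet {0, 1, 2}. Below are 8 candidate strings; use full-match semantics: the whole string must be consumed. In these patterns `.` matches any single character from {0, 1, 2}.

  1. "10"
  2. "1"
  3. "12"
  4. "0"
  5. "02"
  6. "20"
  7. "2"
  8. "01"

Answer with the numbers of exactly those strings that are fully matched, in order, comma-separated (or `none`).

1. "10" → no match
2. "1" → match
3. "12" → no match
4. "0" → match
5. "02" → no match
6. "20" → no match
7. "2" → match
8. "01" → no match

2, 4, 7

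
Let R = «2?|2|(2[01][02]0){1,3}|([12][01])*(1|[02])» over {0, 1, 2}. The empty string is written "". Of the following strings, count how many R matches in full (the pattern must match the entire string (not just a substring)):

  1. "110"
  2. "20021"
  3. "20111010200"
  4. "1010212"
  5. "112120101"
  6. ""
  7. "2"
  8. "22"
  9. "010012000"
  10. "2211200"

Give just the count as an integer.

6

1. "110" → match
2. "20021" → no match
3. "20111010200" → match
4. "1010212" → match
5. "112120101" → match
6. "" → match
7. "2" → match
8. "22" → no match
9. "010012000" → no match
10. "2211200" → no match
Total matched: 6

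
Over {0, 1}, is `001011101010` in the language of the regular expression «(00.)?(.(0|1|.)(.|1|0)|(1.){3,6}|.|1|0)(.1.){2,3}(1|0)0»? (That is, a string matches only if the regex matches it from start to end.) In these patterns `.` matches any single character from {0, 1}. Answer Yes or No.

Yes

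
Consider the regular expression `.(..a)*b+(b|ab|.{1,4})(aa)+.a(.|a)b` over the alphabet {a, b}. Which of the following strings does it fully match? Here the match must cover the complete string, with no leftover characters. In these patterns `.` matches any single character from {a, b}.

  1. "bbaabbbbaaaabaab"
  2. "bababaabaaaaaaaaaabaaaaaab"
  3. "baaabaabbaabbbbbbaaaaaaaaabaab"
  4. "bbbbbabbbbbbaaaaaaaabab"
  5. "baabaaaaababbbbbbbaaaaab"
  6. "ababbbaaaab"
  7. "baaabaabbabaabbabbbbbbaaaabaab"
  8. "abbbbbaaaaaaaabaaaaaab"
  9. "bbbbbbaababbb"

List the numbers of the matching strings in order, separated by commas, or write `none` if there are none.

1, 7

1 → match
2 → no match
3 → no match
4 → no match
5 → no match
6 → no match
7 → match
8 → no match
9 → no match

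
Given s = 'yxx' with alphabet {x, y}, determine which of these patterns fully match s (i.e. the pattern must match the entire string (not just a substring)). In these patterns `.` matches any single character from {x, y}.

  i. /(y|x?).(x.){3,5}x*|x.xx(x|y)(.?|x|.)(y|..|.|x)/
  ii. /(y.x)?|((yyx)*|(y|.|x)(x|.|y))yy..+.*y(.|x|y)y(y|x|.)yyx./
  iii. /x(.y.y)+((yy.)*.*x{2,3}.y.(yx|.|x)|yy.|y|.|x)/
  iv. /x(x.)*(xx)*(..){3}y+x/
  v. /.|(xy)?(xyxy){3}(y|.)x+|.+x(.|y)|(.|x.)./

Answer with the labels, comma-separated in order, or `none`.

ii, v

i → no match
ii → match
iii → no match — must start with 'x'
iv → no match — must start with 'x'
v → match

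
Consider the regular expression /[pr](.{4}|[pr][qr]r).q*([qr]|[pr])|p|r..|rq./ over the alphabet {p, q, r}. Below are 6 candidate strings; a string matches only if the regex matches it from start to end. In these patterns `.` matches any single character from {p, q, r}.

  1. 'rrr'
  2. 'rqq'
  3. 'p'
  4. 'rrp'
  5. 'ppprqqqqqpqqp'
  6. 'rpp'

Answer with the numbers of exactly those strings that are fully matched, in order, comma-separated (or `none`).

1 → match
2 → match
3 → match
4 → match
5 → no match
6 → match

1, 2, 3, 4, 6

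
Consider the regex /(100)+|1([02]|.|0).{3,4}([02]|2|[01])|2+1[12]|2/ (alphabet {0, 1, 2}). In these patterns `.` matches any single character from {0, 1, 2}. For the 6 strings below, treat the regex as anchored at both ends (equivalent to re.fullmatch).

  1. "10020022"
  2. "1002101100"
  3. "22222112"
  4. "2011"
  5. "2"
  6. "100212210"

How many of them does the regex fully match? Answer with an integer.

1 → no match
2 → no match
3 → no match
4 → no match
5 → match
6 → no match
Total matched: 1

1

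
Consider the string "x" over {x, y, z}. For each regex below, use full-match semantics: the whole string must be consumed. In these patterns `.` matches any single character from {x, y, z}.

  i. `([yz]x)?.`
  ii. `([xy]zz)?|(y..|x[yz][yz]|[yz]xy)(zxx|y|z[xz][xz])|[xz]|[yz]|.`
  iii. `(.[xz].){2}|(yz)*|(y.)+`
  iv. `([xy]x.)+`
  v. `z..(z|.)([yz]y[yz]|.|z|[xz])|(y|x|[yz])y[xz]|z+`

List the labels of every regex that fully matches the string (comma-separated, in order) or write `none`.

i, ii

i → match
ii → match
iii → no match
iv → no match
v → no match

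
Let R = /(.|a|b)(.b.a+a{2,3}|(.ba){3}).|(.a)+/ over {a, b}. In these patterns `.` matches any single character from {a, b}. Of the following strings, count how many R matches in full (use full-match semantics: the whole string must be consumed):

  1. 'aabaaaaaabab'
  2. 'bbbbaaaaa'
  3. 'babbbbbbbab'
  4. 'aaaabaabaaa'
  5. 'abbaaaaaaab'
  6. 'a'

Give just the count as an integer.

1 → no match
2 → match
3 → no match
4 → no match
5 → match
6 → no match
Total matched: 2

2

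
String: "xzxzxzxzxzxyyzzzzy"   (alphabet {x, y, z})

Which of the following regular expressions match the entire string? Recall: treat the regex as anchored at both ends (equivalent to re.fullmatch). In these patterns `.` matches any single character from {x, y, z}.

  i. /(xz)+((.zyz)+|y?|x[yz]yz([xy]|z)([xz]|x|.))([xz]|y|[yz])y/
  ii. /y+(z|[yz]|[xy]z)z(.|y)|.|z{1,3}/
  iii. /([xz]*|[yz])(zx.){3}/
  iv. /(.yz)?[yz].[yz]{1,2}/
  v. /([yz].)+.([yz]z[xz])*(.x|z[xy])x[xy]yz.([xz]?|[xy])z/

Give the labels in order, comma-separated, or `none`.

i

i → match
ii → no match
iii → no match
iv → no match
v → no match — must end with "z"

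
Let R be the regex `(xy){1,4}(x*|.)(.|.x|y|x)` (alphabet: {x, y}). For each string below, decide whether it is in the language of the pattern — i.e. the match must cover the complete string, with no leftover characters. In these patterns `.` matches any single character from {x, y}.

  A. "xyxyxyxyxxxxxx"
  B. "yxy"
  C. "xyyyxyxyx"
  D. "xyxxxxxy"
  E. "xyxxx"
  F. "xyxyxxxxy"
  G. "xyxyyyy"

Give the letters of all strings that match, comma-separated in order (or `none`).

A → match
B → no match — must start with "xy"
C → no match
D → match
E → match
F → match
G → no match

A, D, E, F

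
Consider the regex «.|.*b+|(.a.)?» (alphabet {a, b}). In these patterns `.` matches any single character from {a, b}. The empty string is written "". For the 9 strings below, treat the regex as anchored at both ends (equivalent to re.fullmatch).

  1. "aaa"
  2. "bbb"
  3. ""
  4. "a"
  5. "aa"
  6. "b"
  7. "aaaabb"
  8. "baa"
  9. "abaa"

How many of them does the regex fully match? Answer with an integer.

1. "aaa" → match
2. "bbb" → match
3. "" → match
4. "a" → match
5. "aa" → no match
6. "b" → match
7. "aaaabb" → match
8. "baa" → match
9. "abaa" → no match
Total matched: 7

7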